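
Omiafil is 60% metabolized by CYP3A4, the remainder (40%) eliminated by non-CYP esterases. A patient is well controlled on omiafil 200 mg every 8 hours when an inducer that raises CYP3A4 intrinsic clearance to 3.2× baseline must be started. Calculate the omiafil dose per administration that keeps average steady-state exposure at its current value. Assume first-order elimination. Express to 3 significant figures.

464 mg

The CYP3A4 pathway (60% of clearance) is boosted to 3.2× activity: 0.6 × 3.2 = 1.92.
The remaining 40% of clearance is unaffected.
Relative clearance = 1.92 + 0.4 = 2.32.
Css,avg = (dose rate)/CL, so holding Css fixed requires dose ∝ CL: 200 × 2.32 = 464 mg.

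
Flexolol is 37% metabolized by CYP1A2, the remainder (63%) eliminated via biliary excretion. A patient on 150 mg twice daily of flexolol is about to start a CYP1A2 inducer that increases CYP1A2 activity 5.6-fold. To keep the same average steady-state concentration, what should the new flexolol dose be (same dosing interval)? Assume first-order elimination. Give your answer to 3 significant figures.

405 mg

The CYP1A2 pathway (37% of clearance) rises to 5.6× activity: 0.37 × 5.6 = 2.072.
The remaining 63% of clearance is unaffected.
Relative clearance = 2.072 + 0.63 = 2.702.
To maintain the same steady-state level, dose must scale with clearance: new dose = 150 × 2.702 = 405 mg.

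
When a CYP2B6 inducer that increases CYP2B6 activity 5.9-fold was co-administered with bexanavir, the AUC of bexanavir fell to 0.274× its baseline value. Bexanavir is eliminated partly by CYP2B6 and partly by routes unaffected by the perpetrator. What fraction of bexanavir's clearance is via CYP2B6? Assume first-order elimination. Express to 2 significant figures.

Write x for the fraction cleared via CYP2B6. The observed AUC change means clearance rose to 1/0.274 = 3.65 of baseline.
Only the CYP2B6 route changed, so 3.65 = x·5.9 + (1 − x), giving x = 0.54.

0.54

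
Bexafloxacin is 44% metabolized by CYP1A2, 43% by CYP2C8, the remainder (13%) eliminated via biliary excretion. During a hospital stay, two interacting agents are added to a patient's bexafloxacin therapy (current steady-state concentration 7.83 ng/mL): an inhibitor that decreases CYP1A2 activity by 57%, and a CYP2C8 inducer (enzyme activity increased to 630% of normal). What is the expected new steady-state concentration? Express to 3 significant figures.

2.59 ng/mL

The CYP1A2 pathway (44% of clearance) is reduced to 0.43× activity: 0.44 × 0.43 = 0.1892.
The CYP2C8 pathway (43% of clearance) increases to 6.3× activity: 0.43 × 6.3 = 2.709.
Non-CYP routes (13%) are unchanged.
New clearance relative to baseline: 0.1892 + 2.709 + 0.13 = 3.0282.
New steady-state concentration = 7.83 / 3.0282 = 2.59 ng/mL (concentration scales inversely with clearance).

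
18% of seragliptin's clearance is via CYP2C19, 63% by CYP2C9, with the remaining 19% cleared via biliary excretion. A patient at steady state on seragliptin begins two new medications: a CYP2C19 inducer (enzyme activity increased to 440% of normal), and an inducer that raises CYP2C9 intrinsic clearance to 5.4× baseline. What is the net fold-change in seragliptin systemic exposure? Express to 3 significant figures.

CYP2C19: 0.18 × 4.4 = 0.792
CYP2C9: 0.63 × 5.4 = 3.402
Other: 0.19 (unchanged)
CL_new/CL_old = 0.792 + 3.402 + 0.19 = 4.384.
Because systemic exposure varies inversely with clearance, the combined effect is 1 / 4.384 = 0.228.

0.228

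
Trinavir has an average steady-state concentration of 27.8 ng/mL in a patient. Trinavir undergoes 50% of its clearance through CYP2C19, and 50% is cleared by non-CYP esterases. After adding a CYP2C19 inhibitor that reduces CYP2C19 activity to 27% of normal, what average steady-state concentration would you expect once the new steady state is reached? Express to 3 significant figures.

The CYP2C19 pathway (50% of clearance) is reduced to 0.27× activity: 0.5 × 0.27 = 0.135.
The remaining 50% of clearance is unaffected.
New clearance relative to baseline: 0.135 + 0.5 = 0.635.
With dosing unchanged, average steady-state concentration scales as 1/CL: 27.8 / 0.635 = 43.8 ng/mL.

43.8 ng/mL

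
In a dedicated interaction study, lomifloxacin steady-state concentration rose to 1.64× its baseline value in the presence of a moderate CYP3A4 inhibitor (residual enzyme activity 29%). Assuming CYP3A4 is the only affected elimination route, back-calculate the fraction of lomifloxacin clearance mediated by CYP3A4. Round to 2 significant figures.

0.55

CL'/CL = 1 / 1.64 = 0.6098
0.29·fm + (1 − fm) = 0.6098
fm = (0.6098 − 1) / (0.29 − 1) = 0.55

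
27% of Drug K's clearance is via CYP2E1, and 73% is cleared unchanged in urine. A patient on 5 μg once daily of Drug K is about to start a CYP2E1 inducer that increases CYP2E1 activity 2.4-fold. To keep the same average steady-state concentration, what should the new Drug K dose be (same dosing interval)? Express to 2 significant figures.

The CYP2E1 pathway (27% of clearance) is boosted to 2.4× activity: 0.27 × 2.4 = 0.648.
Non-CYP routes (73%) are unchanged.
New clearance relative to baseline: 0.648 + 0.73 = 1.378.
To maintain the same steady-state level, dose must scale with clearance: new dose = 5 × 1.378 = 6.9 μg.

6.9 μg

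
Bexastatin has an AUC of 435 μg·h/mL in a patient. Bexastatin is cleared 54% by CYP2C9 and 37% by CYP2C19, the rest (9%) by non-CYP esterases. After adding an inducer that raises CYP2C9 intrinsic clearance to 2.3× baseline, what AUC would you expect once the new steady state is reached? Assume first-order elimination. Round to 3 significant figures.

CYP2C9: 0.54 × 2.3 = 1.242
CYP2C19: 0.37 (unchanged)
Other: 0.09 (unchanged)
CL_new/CL_old = 1.242 + 0.37 + 0.09 = 1.702.
AUC ∝ 1/CL, so new value = 435 / 1.702 = 256 μg·h/mL.

256 μg·h/mL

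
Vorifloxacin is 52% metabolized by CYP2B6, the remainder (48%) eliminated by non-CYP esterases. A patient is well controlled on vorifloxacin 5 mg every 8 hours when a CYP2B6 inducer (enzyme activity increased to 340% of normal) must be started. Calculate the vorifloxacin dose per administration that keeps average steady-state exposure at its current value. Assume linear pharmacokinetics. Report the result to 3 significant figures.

The CYP2B6 pathway (52% of clearance) increases to 3.4× activity: 0.52 × 3.4 = 1.768.
Non-CYP routes (48%) are unchanged.
CL_new/CL_old = 1.768 + 0.48 = 2.248.
Exposure is unchanged when dose changes in proportion to clearance. New dose = 5 mg × 2.248 = 11.2 mg.

11.2 mg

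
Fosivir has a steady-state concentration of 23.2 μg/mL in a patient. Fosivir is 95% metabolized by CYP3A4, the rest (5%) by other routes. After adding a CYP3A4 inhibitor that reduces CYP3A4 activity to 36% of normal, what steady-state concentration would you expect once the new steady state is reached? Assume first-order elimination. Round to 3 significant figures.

The CYP3A4 pathway (95% of clearance) is reduced to 0.36× activity: 0.95 × 0.36 = 0.342.
Non-CYP routes (5%) are unchanged.
New clearance relative to baseline: 0.342 + 0.05 = 0.392.
Steady-state concentration ∝ 1/CL, so new value = 23.2 / 0.392 = 59.2 μg/mL.

59.2 μg/mL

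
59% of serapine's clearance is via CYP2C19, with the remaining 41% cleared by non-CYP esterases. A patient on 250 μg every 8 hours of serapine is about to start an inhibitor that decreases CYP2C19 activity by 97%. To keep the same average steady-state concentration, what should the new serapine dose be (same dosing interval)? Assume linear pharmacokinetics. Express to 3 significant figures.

107 μg

CYP2C19: 0.59 × 0.03 = 0.0177
Other: 0.41 (unchanged)
New clearance relative to baseline: 0.0177 + 0.41 = 0.4277.
To maintain the same steady-state level, dose must scale with clearance: new dose = 250 × 0.4277 = 107 μg.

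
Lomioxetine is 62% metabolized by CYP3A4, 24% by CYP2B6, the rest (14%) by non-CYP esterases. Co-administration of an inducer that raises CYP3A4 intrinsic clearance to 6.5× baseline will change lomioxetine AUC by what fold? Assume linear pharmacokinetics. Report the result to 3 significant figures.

0.227

CYP3A4: 0.62 × 6.5 = 4.03
CYP2B6: 0.24 (unchanged)
Other: 0.14 (unchanged)
CL_new/CL_old = 4.03 + 0.24 + 0.14 = 4.41.
AUC is inversely proportional to clearance, so the fold-change is 1 / 4.41 = 0.227.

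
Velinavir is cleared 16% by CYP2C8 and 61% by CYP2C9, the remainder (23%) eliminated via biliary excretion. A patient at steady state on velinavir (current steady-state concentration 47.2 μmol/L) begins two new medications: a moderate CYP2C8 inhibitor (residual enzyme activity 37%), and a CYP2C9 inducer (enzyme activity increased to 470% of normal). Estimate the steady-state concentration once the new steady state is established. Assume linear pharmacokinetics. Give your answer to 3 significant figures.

CYP2C8: 0.16 × 0.37 = 0.0592
CYP2C9: 0.61 × 4.7 = 2.867
Other: 0.23 (unchanged)
Relative clearance = 0.0592 + 2.867 + 0.23 = 3.1562.
New steady-state concentration = 47.2 / 3.1562 = 15.0 μmol/L (concentration scales inversely with clearance).

15.0 μmol/L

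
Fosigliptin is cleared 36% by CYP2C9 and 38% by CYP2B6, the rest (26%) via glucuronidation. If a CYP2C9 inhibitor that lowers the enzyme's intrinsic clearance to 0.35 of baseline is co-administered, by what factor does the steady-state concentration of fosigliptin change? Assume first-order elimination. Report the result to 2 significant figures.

The CYP2C9 pathway (36% of clearance) falls to 0.35× activity: 0.36 × 0.35 = 0.126.
CYP2B6 (38%) and the residual 26% are unaffected.
New clearance relative to baseline: 0.126 + 0.38 + 0.26 = 0.766.
Since steady-state concentration ∝ 1/CL, the ratio is 1 / 0.766 = 1.3.

1.3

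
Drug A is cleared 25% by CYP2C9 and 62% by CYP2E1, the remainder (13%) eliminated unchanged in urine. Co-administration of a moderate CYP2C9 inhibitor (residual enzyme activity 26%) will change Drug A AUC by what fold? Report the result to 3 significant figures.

1.23

The CYP2C9 pathway (25% of clearance) is reduced to 0.26× activity: 0.25 × 0.26 = 0.065.
CYP2E1 (62%) and the residual 13% are unaffected.
Relative clearance = 0.065 + 0.62 + 0.13 = 0.815.
AUC ratio = CL_old/CL_new = 1 / 0.815 = 1.23.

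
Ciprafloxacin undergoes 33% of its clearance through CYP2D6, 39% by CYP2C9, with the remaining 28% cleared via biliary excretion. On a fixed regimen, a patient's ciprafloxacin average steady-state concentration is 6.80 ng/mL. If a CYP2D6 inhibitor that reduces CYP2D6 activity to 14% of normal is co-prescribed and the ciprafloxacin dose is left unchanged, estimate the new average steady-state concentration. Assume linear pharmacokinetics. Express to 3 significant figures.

9.49 ng/mL

The CYP2D6 pathway (33% of clearance) drops to 0.14× activity: 0.33 × 0.14 = 0.0462.
CYP2C9 (39%) and the residual 28% are unaffected.
New clearance relative to baseline: 0.0462 + 0.39 + 0.28 = 0.7162.
New average steady-state concentration = baseline ÷ relative clearance = 6.80 / 0.7162 = 9.49 ng/mL.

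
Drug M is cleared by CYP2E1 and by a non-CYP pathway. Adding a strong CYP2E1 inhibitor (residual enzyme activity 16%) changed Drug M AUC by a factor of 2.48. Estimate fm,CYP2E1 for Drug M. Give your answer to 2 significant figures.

CL'/CL = 1 / 2.48 = 0.4032
0.16·fm + (1 − fm) = 0.4032
fm = (0.4032 − 1) / (0.16 − 1) = 0.71

0.71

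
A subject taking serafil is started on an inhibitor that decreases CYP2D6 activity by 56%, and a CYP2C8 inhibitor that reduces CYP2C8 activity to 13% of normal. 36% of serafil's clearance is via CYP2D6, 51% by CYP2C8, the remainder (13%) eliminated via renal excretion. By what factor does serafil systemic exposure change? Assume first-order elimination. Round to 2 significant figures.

2.8

CYP2D6: 0.36 × 0.44 = 0.1584
CYP2C8: 0.51 × 0.13 = 0.0663
Other: 0.13 (unchanged)
Relative clearance = 0.1584 + 0.0663 + 0.13 = 0.3547.
Because systemic exposure varies inversely with clearance, the combined effect is 1 / 0.3547 = 2.8.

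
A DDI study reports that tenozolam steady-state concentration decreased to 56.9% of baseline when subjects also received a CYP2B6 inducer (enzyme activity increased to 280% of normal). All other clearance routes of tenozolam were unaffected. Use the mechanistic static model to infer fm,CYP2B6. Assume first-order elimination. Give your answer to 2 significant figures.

Let x = fm,CYP2B6. Because steady-state concentration ∝ 1/CL, relative clearance rose to 1/0.569 = 1.757.
Setting x·2.8 + (1 − x) = 1.757 and solving: x = (1.757 − 1)/(2.8 − 1) = 0.42.

0.42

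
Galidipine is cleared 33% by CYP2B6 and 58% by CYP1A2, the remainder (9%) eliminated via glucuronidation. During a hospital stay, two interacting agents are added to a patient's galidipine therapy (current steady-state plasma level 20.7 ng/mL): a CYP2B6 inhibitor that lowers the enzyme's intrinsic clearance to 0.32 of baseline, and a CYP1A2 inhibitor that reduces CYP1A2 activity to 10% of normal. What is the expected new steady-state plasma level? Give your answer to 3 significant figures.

81.6 ng/mL

The CYP2B6 pathway (33% of clearance) drops to 0.32× activity: 0.33 × 0.32 = 0.1056.
The CYP1A2 pathway (58% of clearance) falls to 0.1× activity: 0.58 × 0.1 = 0.058.
Non-CYP routes (9%) are unchanged.
CL_new/CL_old = 0.1056 + 0.058 + 0.09 = 0.2536.
Steady-state plasma level ∝ 1/CL: new value = 20.7 / 0.2536 = 81.6 ng/mL.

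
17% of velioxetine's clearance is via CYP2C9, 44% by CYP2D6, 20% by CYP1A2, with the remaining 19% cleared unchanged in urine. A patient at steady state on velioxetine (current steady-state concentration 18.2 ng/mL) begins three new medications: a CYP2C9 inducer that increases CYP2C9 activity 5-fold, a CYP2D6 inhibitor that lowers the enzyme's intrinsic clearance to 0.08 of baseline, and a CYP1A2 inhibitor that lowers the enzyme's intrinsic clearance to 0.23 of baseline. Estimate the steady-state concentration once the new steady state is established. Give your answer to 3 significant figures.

16.2 ng/mL

The CYP2C9 pathway (17% of clearance) rises to 5× activity: 0.17 × 5 = 0.85.
The CYP2D6 pathway (44% of clearance) drops to 0.08× activity: 0.44 × 0.08 = 0.0352.
The CYP1A2 pathway (20% of clearance) drops to 0.23× activity: 0.2 × 0.23 = 0.046.
Non-CYP routes (19%) are unchanged.
Relative clearance = 0.85 + 0.0352 + 0.046 + 0.19 = 1.1212.
Dividing the baseline by the relative clearance: 18.2 / 1.1212 = 16.2 ng/mL.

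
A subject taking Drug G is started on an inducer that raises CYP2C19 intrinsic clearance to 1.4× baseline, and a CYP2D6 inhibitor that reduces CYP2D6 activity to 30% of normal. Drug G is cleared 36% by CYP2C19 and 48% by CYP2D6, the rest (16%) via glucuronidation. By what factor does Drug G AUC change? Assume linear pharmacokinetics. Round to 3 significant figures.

1.24

CYP2C19: 0.36 × 1.4 = 0.504
CYP2D6: 0.48 × 0.3 = 0.144
Other: 0.16 (unchanged)
New clearance relative to baseline: 0.504 + 0.144 + 0.16 = 0.808.
Because AUC varies inversely with clearance, the combined effect is 1 / 0.808 = 1.24.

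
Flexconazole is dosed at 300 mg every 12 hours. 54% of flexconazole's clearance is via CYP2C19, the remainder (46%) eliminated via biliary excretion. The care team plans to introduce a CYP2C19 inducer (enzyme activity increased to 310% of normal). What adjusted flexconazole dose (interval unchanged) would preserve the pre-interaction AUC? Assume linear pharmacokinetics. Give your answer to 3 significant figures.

640 mg

The CYP2C19 pathway (54% of clearance) increases to 3.1× activity: 0.54 × 3.1 = 1.674.
Non-CYP routes (46%) are unchanged.
CL_new/CL_old = 1.674 + 0.46 = 2.134.
Css,avg = (dose rate)/CL, so holding Css fixed requires dose ∝ CL: 300 × 2.134 = 640 mg.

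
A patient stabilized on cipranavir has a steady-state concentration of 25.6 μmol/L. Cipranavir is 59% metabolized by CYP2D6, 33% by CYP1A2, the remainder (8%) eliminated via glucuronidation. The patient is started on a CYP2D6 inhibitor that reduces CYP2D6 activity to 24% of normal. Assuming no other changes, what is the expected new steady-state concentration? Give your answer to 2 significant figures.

The CYP2D6 pathway (59% of clearance) is reduced to 0.24× activity: 0.59 × 0.24 = 0.1416.
CYP1A2 (33%) and the residual 8% are unaffected.
CL_new/CL_old = 0.1416 + 0.33 + 0.08 = 0.5516.
Steady-state concentration ∝ 1/CL, so new value = 25.6 / 0.5516 = 46 μmol/L.

46 μmol/L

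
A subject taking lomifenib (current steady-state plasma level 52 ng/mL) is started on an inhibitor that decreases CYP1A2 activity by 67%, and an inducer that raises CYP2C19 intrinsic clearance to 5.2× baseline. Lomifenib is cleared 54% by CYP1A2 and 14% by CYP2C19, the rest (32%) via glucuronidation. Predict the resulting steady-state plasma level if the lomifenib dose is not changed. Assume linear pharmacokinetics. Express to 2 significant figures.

CYP1A2: 0.54 × 0.33 = 0.1782
CYP2C19: 0.14 × 5.2 = 0.728
Other: 0.32 (unchanged)
New clearance relative to baseline: 0.1782 + 0.728 + 0.32 = 1.2262.
Steady-state plasma level ∝ 1/CL: new value = 52 / 1.2262 = 42 ng/mL.

42 ng/mL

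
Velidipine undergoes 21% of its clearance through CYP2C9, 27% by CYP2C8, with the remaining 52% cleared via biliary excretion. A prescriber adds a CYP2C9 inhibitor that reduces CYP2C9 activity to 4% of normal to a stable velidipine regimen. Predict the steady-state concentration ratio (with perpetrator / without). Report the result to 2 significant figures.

The CYP2C9 pathway (21% of clearance) drops to 0.04× activity: 0.21 × 0.04 = 0.0084.
CYP2C8 (27%) and the residual 52% are unaffected.
New clearance relative to baseline: 0.0084 + 0.27 + 0.52 = 0.7984.
Steady-state concentration ratio = CL_old/CL_new = 1 / 0.7984 = 1.3.

1.3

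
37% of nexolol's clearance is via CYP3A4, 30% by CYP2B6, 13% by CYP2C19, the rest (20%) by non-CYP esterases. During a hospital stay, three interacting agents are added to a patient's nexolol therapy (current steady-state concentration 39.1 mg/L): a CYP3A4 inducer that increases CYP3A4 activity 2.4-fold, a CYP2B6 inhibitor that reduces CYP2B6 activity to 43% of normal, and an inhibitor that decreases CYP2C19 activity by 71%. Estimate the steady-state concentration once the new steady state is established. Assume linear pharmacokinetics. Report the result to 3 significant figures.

The CYP3A4 pathway (37% of clearance) increases to 2.4× activity: 0.37 × 2.4 = 0.888.
The CYP2B6 pathway (30% of clearance) falls to 0.43× activity: 0.3 × 0.43 = 0.129.
The CYP2C19 pathway (13% of clearance) drops to 0.29× activity: 0.13 × 0.29 = 0.0377.
The remaining 20% of clearance is unaffected.
CL_new/CL_old = 0.888 + 0.129 + 0.0377 + 0.2 = 1.2547.
New steady-state concentration = 39.1 / 1.2547 = 31.2 mg/L (concentration scales inversely with clearance).

31.2 mg/L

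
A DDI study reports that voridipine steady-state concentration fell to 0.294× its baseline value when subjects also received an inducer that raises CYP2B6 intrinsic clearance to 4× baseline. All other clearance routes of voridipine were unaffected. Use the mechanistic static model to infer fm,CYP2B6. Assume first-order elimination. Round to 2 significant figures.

Let x = fm,CYP2B6. Because steady-state concentration ∝ 1/CL, relative clearance rose to 1/0.294 = 3.401.
Setting x·4 + (1 − x) = 3.401 and solving: x = (3.401 − 1)/(4 − 1) = 0.80.

0.80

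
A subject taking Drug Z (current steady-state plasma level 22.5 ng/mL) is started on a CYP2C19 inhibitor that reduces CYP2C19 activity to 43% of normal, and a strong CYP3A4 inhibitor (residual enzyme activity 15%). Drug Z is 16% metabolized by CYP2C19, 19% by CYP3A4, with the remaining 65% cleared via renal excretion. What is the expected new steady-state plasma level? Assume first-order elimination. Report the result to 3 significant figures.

CYP2C19: 0.16 × 0.43 = 0.0688
CYP3A4: 0.19 × 0.15 = 0.0285
Other: 0.65 (unchanged)
Relative clearance = 0.0688 + 0.0285 + 0.65 = 0.7473.
Steady-state plasma level ∝ 1/CL: new value = 22.5 / 0.7473 = 30.1 ng/mL.

30.1 ng/mL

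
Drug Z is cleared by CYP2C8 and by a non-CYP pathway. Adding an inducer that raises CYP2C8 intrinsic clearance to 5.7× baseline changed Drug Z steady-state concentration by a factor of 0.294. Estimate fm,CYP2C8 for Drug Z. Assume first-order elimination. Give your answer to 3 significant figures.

0.511

CL'/CL = 1 / 0.294 = 3.401
5.7·fm + (1 − fm) = 3.401
fm = (3.401 − 1) / (5.7 − 1) = 0.511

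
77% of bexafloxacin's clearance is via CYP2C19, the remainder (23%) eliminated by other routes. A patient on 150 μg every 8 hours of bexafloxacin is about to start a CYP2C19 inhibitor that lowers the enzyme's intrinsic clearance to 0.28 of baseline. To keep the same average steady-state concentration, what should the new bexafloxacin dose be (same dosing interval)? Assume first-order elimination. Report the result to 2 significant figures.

67 μg

The CYP2C19 pathway (77% of clearance) is reduced to 0.28× activity: 0.77 × 0.28 = 0.2156.
Non-CYP routes (23%) are unchanged.
Relative clearance = 0.2156 + 0.23 = 0.4456.
Exposure is unchanged when dose changes in proportion to clearance. New dose = 150 μg × 0.4456 = 67 μg.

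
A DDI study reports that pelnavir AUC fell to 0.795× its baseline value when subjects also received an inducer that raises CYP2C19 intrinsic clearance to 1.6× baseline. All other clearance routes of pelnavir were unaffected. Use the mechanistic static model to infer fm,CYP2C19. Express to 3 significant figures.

Write x for the fraction cleared via CYP2C19. The observed AUC change means clearance rose to 1/0.795 = 1.258 of baseline.
Setting x·1.6 + (1 − x) = 1.258 and solving: x = (1.258 − 1)/(1.6 − 1) = 0.430.

0.430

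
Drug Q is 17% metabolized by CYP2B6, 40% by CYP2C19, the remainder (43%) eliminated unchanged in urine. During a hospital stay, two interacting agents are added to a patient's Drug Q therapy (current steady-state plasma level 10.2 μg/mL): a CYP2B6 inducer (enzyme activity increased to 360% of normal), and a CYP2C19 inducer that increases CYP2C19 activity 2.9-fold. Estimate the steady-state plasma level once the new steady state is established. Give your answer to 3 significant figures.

The CYP2B6 pathway (17% of clearance) increases to 3.6× activity: 0.17 × 3.6 = 0.612.
The CYP2C19 pathway (40% of clearance) is boosted to 2.9× activity: 0.4 × 2.9 = 1.16.
The remaining 43% of clearance is unaffected.
New clearance relative to baseline: 0.612 + 1.16 + 0.43 = 2.202.
Dividing the baseline by the relative clearance: 10.2 / 2.202 = 4.63 μg/mL.

4.63 μg/mL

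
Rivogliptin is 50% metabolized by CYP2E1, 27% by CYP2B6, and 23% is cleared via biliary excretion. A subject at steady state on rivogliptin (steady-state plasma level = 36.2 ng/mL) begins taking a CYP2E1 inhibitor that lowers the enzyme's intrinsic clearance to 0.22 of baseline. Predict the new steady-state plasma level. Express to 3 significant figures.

59.3 ng/mL

The CYP2E1 pathway (50% of clearance) is reduced to 0.22× activity: 0.5 × 0.22 = 0.11.
CYP2B6 (27%) and the residual 23% are unaffected.
New clearance relative to baseline: 0.11 + 0.27 + 0.23 = 0.61.
Steady-state plasma level ∝ 1/CL, so new value = 36.2 / 0.61 = 59.3 ng/mL.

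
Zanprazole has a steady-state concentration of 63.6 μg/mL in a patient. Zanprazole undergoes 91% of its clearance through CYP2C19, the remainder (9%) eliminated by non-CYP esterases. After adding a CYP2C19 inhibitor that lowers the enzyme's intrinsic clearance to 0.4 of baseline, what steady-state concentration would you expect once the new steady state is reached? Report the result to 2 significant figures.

The CYP2C19 pathway (91% of clearance) is reduced to 0.4× activity: 0.91 × 0.4 = 0.364.
The remaining 9% of clearance is unaffected.
New clearance relative to baseline: 0.364 + 0.09 = 0.454.
With dosing unchanged, steady-state concentration scales as 1/CL: 63.6 / 0.454 = 1.4 × 10² μg/mL.

1.4 × 10² μg/mL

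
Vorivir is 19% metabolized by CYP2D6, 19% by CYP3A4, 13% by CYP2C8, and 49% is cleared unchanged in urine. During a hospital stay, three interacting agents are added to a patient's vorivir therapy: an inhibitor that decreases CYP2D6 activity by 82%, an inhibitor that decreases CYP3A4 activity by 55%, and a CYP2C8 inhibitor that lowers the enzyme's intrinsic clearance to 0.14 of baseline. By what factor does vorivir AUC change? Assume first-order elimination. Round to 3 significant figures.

1.59

CYP2D6: 0.19 × 0.18 = 0.0342
CYP3A4: 0.19 × 0.45 = 0.0855
CYP2C8: 0.13 × 0.14 = 0.0182
Other: 0.49 (unchanged)
New clearance relative to baseline: 0.0342 + 0.0855 + 0.0182 + 0.49 = 0.6279.
Net AUC ratio = 1 / 0.6279 = 1.59.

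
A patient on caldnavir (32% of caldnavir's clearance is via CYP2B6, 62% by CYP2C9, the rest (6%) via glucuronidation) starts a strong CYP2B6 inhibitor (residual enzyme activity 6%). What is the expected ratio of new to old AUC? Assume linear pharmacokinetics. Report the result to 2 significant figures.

The CYP2B6 pathway (32% of clearance) falls to 0.06× activity: 0.32 × 0.06 = 0.0192.
CYP2C9 (62%) and the residual 6% are unaffected.
New clearance relative to baseline: 0.0192 + 0.62 + 0.06 = 0.6992.
AUC ratio = CL_old/CL_new = 1 / 0.6992 = 1.4.

1.4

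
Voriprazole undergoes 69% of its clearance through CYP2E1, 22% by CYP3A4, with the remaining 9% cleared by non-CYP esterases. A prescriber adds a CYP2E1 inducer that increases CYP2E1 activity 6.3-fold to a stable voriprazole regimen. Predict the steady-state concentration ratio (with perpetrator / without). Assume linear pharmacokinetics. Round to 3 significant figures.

The CYP2E1 pathway (69% of clearance) is boosted to 6.3× activity: 0.69 × 6.3 = 4.347.
CYP3A4 (22%) and the residual 9% are unaffected.
CL_new/CL_old = 4.347 + 0.22 + 0.09 = 4.657.
Steady-state concentration ratio = CL_old/CL_new = 1 / 4.657 = 0.215.

0.215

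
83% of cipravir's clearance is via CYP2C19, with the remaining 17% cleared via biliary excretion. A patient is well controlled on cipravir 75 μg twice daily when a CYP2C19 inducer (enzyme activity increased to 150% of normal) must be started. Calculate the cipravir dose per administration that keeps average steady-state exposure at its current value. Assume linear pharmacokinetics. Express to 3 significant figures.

CYP2C19: 0.83 × 1.5 = 1.245
Other: 0.17 (unchanged)
CL_new/CL_old = 1.245 + 0.17 = 1.415.
To maintain the same steady-state level, dose must scale with clearance: new dose = 75 × 1.415 = 106 μg.

106 μg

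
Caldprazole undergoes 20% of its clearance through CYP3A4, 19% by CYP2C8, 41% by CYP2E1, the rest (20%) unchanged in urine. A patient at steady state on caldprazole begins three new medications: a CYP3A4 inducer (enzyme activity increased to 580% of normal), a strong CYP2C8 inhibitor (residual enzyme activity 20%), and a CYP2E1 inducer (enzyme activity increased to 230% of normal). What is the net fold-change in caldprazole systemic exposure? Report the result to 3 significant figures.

0.427

The CYP3A4 pathway (20% of clearance) increases to 5.8× activity: 0.2 × 5.8 = 1.16.
The CYP2C8 pathway (19% of clearance) falls to 0.2× activity: 0.19 × 0.2 = 0.038.
The CYP2E1 pathway (41% of clearance) increases to 2.3× activity: 0.41 × 2.3 = 0.943.
The remaining 20% of clearance is unaffected.
Relative clearance = 1.16 + 0.038 + 0.943 + 0.2 = 2.341.
Because systemic exposure varies inversely with clearance, the combined effect is 1 / 2.341 = 0.427.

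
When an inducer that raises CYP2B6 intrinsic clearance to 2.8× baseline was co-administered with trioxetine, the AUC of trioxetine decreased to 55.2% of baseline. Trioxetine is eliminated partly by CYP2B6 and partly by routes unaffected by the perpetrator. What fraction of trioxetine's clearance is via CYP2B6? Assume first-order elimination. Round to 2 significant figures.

0.45

Call the CYP2B6 fraction fm. After the interaction, CL_new/CL_old = fm × 2.8 + (1 − fm).
AUC ratio = 1 / (new CL fraction), so new CL fraction = 1 / 0.552 = 1.812.
fm × 2.8 + 1 − fm = 1.812  ⇒  fm × (2.8 − 1) = 0.8116  ⇒  fm = 0.45.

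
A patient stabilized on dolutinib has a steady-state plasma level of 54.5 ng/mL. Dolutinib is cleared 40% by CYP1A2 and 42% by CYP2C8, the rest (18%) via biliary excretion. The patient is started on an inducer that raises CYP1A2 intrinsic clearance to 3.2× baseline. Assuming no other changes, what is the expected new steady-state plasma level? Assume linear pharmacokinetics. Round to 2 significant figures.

29 ng/mL

The CYP1A2 pathway (40% of clearance) rises to 3.2× activity: 0.4 × 3.2 = 1.28.
CYP2C8 (42%) and the residual 18% are unaffected.
Relative clearance = 1.28 + 0.42 + 0.18 = 1.88.
New steady-state plasma level = baseline ÷ relative clearance = 54.5 / 1.88 = 29 ng/mL.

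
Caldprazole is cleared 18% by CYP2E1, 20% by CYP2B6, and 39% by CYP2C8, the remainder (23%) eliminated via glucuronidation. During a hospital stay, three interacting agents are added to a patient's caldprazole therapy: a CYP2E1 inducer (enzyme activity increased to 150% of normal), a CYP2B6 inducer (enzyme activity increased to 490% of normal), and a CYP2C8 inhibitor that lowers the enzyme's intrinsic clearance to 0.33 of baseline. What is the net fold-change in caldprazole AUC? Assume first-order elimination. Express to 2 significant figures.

0.62

The CYP2E1 pathway (18% of clearance) increases to 1.5× activity: 0.18 × 1.5 = 0.27.
The CYP2B6 pathway (20% of clearance) rises to 4.9× activity: 0.2 × 4.9 = 0.98.
The CYP2C8 pathway (39% of clearance) drops to 0.33× activity: 0.39 × 0.33 = 0.1287.
Non-CYP routes (23%) are unchanged.
New clearance relative to baseline: 0.27 + 0.98 + 0.1287 + 0.23 = 1.6087.
Net AUC ratio = 1 / 1.6087 = 0.62.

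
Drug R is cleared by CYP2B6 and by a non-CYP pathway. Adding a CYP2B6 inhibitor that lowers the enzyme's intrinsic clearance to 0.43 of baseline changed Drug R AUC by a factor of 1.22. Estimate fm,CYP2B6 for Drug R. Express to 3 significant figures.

0.316

CL'/CL = 1 / 1.22 = 0.8197
0.43·fm + (1 − fm) = 0.8197
fm = (0.8197 − 1) / (0.43 − 1) = 0.316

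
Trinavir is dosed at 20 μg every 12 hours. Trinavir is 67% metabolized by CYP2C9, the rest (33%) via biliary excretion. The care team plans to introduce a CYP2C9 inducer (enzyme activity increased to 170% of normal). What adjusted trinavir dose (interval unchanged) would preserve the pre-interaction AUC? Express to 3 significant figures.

CYP2C9: 0.67 × 1.7 = 1.139
Other: 0.33 (unchanged)
New clearance relative to baseline: 1.139 + 0.33 = 1.469.
Css,avg = (dose rate)/CL, so holding Css fixed requires dose ∝ CL: 20 × 1.469 = 29.4 μg.

29.4 μg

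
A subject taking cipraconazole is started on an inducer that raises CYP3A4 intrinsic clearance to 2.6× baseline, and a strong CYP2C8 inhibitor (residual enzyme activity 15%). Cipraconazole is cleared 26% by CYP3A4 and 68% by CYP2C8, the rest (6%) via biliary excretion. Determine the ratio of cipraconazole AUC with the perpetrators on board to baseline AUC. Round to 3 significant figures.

1.19

CYP3A4: 0.26 × 2.6 = 0.676
CYP2C8: 0.68 × 0.15 = 0.102
Other: 0.06 (unchanged)
Relative clearance = 0.676 + 0.102 + 0.06 = 0.838.
Because AUC varies inversely with clearance, the combined effect is 1 / 0.838 = 1.19.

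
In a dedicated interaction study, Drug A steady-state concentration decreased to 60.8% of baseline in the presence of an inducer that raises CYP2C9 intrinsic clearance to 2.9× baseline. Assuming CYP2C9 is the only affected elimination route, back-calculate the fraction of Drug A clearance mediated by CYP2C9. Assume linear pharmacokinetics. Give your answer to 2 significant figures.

0.34

CL'/CL = 1 / 0.608 = 1.645
2.9·fm + (1 − fm) = 1.645
fm = (1.645 − 1) / (2.9 − 1) = 0.34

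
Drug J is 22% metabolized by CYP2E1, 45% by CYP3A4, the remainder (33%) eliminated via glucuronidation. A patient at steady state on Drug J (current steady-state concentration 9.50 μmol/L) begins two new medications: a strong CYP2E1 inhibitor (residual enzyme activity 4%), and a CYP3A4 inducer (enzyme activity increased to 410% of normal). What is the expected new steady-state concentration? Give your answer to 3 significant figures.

4.35 μmol/L

CYP2E1: 0.22 × 0.04 = 0.0088
CYP3A4: 0.45 × 4.1 = 1.845
Other: 0.33 (unchanged)
Relative clearance = 0.0088 + 1.845 + 0.33 = 2.1838.
Dividing the baseline by the relative clearance: 9.50 / 2.1838 = 4.35 μmol/L.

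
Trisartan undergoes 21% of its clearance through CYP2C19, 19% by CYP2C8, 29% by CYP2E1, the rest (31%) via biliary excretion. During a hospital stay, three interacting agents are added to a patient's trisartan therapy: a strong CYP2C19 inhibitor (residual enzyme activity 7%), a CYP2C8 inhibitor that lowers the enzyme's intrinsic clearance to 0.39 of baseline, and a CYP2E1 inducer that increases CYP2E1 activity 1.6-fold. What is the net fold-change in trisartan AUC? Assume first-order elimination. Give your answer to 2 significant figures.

The CYP2C19 pathway (21% of clearance) drops to 0.07× activity: 0.21 × 0.07 = 0.0147.
The CYP2C8 pathway (19% of clearance) falls to 0.39× activity: 0.19 × 0.39 = 0.0741.
The CYP2E1 pathway (29% of clearance) is boosted to 1.6× activity: 0.29 × 1.6 = 0.464.
Non-CYP routes (31%) are unchanged.
New clearance relative to baseline: 0.0147 + 0.0741 + 0.464 + 0.31 = 0.8628.
Because AUC varies inversely with clearance, the combined effect is 1 / 0.8628 = 1.2.

1.2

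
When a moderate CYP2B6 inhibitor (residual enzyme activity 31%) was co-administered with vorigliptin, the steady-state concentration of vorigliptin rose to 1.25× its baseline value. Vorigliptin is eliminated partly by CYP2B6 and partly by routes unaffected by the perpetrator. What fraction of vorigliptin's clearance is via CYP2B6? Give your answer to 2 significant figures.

0.29

Let x = fm,CYP2B6. Because steady-state concentration ∝ 1/CL, relative clearance fell to 1/1.25 = 0.8.
Only the CYP2B6 route changed, so 0.8 = x·0.31 + (1 − x), giving x = 0.29.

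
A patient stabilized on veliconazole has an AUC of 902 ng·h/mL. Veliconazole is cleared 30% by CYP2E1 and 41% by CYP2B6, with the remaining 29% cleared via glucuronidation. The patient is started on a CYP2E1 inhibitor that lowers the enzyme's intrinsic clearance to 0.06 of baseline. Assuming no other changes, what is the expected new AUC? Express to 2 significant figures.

The CYP2E1 pathway (30% of clearance) is reduced to 0.06× activity: 0.3 × 0.06 = 0.018.
CYP2B6 (41%) and the residual 29% are unaffected.
New clearance relative to baseline: 0.018 + 0.41 + 0.29 = 0.718.
New AUC = baseline ÷ relative clearance = 902 / 0.718 = 1.3 × 10³ ng·h/mL.

1.3 × 10³ ng·h/mL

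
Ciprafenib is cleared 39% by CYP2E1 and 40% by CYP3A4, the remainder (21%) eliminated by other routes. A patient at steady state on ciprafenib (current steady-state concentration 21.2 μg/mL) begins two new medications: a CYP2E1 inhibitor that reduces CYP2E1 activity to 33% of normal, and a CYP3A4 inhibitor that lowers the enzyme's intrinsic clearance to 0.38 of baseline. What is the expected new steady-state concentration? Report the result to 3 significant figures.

43.2 μg/mL

The CYP2E1 pathway (39% of clearance) is reduced to 0.33× activity: 0.39 × 0.33 = 0.1287.
The CYP3A4 pathway (40% of clearance) falls to 0.38× activity: 0.4 × 0.38 = 0.152.
Non-CYP routes (21%) are unchanged.
New clearance relative to baseline: 0.1287 + 0.152 + 0.21 = 0.4907.
Steady-state concentration ∝ 1/CL: new value = 21.2 / 0.4907 = 43.2 μg/mL.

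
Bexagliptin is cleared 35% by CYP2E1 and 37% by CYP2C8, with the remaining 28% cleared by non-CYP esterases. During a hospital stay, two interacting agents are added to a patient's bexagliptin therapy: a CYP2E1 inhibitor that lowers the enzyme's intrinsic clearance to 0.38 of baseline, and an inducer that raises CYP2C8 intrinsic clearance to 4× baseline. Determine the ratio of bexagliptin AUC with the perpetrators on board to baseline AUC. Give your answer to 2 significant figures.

0.53

The CYP2E1 pathway (35% of clearance) is reduced to 0.38× activity: 0.35 × 0.38 = 0.133.
The CYP2C8 pathway (37% of clearance) rises to 4× activity: 0.37 × 4 = 1.48.
Non-CYP routes (28%) are unchanged.
New clearance relative to baseline: 0.133 + 1.48 + 0.28 = 1.893.
AUC ∝ 1/CL: fold-change = 1 / 1.893 = 0.53.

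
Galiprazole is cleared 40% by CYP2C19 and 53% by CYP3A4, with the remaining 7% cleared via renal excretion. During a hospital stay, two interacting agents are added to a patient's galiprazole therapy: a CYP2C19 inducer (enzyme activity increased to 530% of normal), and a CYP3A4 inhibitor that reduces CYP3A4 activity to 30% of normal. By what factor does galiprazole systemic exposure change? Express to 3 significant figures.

CYP2C19: 0.4 × 5.3 = 2.12
CYP3A4: 0.53 × 0.3 = 0.159
Other: 0.07 (unchanged)
Relative clearance = 2.12 + 0.159 + 0.07 = 2.349.
Because systemic exposure varies inversely with clearance, the combined effect is 1 / 2.349 = 0.426.

0.426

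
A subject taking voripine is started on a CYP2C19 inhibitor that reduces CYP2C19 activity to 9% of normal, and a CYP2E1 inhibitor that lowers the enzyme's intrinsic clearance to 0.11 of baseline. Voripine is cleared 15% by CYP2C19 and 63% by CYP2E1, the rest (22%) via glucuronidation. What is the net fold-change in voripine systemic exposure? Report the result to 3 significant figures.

CYP2C19: 0.15 × 0.09 = 0.0135
CYP2E1: 0.63 × 0.11 = 0.0693
Other: 0.22 (unchanged)
CL_new/CL_old = 0.0135 + 0.0693 + 0.22 = 0.3028.
Systemic exposure ∝ 1/CL: fold-change = 1 / 0.3028 = 3.30.

3.30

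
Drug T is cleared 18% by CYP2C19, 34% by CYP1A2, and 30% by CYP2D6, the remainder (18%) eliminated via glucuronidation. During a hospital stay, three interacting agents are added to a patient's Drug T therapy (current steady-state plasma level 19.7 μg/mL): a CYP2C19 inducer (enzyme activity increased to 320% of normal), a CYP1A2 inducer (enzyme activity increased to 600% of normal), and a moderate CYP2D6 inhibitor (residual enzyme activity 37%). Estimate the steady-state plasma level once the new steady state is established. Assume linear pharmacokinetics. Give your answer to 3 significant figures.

The CYP2C19 pathway (18% of clearance) rises to 3.2× activity: 0.18 × 3.2 = 0.576.
The CYP1A2 pathway (34% of clearance) increases to 6× activity: 0.34 × 6 = 2.04.
The CYP2D6 pathway (30% of clearance) drops to 0.37× activity: 0.3 × 0.37 = 0.111.
Non-CYP routes (18%) are unchanged.
New clearance relative to baseline: 0.576 + 2.04 + 0.111 + 0.18 = 2.907.
Dividing the baseline by the relative clearance: 19.7 / 2.907 = 6.78 μg/mL.

6.78 μg/mL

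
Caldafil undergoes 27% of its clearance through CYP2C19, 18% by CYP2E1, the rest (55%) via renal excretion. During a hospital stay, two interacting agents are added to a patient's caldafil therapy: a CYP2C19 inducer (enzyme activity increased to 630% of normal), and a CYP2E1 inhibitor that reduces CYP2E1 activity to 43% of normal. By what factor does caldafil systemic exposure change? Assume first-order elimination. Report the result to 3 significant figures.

CYP2C19: 0.27 × 6.3 = 1.701
CYP2E1: 0.18 × 0.43 = 0.0774
Other: 0.55 (unchanged)
New clearance relative to baseline: 1.701 + 0.0774 + 0.55 = 2.3284.
Systemic exposure ∝ 1/CL: fold-change = 1 / 2.3284 = 0.429.

0.429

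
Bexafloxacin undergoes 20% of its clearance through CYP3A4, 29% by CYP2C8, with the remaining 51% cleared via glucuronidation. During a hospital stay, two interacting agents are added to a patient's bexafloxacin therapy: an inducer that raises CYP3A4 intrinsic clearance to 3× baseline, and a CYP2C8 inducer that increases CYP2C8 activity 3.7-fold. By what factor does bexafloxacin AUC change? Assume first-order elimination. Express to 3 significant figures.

0.458

The CYP3A4 pathway (20% of clearance) increases to 3× activity: 0.2 × 3 = 0.6.
The CYP2C8 pathway (29% of clearance) is boosted to 3.7× activity: 0.29 × 3.7 = 1.073.
Non-CYP routes (51%) are unchanged.
New clearance relative to baseline: 0.6 + 1.073 + 0.51 = 2.183.
Net AUC ratio = 1 / 2.183 = 0.458.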